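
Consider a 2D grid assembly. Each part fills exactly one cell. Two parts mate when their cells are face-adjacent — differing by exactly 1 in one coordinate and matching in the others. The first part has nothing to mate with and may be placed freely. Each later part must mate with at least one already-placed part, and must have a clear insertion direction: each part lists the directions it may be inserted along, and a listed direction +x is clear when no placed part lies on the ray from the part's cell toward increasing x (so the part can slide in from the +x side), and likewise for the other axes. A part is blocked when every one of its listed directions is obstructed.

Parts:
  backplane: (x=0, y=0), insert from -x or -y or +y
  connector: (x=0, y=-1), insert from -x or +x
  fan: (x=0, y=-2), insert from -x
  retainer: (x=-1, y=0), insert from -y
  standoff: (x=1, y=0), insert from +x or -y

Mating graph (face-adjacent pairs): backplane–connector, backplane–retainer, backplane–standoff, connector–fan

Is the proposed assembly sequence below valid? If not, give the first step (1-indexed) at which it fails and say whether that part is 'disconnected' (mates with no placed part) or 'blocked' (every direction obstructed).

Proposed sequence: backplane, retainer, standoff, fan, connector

1. backplane@(0, 0) [-x clear] — {backplane}
2. retainer@(-1, 0) [-y clear] — {backplane, retainer}
3. standoff@(1, 0) [+x clear] — {backplane, retainer, standoff}
4. fan@(0, -2) — no placed neighbour ⇒ disconnected

Invalid at step 4 (disconnected)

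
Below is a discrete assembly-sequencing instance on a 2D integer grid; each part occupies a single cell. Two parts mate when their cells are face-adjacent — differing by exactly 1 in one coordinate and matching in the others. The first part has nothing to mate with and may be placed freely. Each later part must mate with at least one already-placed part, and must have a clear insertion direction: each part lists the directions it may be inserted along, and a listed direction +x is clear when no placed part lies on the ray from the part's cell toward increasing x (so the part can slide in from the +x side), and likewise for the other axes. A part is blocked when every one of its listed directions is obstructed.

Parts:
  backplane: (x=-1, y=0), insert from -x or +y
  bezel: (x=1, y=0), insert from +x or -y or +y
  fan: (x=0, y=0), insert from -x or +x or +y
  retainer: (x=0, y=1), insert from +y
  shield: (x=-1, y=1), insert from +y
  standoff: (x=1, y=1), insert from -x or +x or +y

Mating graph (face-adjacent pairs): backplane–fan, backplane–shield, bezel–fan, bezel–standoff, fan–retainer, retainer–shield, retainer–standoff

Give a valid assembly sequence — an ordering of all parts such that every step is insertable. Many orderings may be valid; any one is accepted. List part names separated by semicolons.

retainer; fan; bezel; backplane; shield; standoff

1. retainer@(0, 1) [+y clear] — {retainer}
2. fan@(0, 0) [-x clear] — {fan, retainer}
3. bezel@(1, 0) [+x clear] — {bezel, fan, retainer}
4. backplane@(-1, 0) [-x clear] — {backplane, bezel, fan, retainer}
5. shield@(-1, 1) [+y clear] — {backplane, bezel, fan, retainer, shield}
6. standoff@(1, 1) [+x clear] — {backplane, bezel, fan, retainer, shield, standoff}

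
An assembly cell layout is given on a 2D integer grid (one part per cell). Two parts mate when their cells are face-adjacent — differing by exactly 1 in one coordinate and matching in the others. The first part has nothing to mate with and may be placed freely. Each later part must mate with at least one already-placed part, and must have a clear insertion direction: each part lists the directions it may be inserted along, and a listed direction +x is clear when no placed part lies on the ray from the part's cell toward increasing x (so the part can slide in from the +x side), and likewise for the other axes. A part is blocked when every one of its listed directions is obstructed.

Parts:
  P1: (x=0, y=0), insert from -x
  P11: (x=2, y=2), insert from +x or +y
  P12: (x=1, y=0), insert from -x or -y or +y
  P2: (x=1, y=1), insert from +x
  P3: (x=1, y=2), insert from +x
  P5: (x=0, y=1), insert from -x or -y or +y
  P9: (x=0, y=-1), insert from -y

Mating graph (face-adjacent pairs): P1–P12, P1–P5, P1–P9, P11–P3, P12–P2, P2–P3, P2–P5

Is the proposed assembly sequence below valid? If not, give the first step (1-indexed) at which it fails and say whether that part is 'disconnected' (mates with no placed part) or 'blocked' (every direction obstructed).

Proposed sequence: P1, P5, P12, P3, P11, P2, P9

1. P1@(0, 0) [-x clear] — {P1}
2. P5@(0, 1) [-x clear] — {P1, P5}
3. P12@(1, 0) [-y clear] — {P1, P12, P5}
4. P3@(1, 2) — no placed neighbour ⇒ disconnected

Invalid at step 4 (disconnected)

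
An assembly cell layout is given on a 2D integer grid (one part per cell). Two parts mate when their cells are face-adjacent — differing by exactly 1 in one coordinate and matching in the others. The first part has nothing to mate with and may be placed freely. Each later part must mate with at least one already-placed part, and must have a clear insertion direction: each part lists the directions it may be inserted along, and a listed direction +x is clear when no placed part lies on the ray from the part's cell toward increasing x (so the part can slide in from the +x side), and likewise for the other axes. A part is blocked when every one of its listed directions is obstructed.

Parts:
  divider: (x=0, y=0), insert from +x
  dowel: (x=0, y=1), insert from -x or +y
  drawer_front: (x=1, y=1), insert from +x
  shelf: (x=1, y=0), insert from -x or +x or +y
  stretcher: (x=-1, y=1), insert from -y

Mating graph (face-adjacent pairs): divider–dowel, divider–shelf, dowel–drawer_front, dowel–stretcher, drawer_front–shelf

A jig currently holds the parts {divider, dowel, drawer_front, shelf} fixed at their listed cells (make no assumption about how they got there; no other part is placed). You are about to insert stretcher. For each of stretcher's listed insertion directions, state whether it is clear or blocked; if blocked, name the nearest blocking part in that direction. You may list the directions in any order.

-y: clear

-y: ray from stretcher(-1, 1) has no placed part ⇒ clear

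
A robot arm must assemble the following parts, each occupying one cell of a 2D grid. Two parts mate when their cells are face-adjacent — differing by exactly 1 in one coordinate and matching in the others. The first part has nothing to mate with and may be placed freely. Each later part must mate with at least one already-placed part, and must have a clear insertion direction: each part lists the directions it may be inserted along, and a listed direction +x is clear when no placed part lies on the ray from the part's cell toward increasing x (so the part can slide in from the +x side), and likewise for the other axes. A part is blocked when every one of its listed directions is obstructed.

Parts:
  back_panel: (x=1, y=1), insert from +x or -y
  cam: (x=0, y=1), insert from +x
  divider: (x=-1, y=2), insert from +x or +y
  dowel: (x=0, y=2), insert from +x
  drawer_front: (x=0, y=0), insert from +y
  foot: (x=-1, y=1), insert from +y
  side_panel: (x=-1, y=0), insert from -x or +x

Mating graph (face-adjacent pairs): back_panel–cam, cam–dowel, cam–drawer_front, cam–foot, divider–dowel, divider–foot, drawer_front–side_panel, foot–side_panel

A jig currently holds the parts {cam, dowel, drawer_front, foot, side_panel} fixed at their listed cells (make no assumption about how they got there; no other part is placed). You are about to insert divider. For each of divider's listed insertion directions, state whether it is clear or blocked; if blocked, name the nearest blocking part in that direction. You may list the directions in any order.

+x: nearest on ray is dowel@(0, 2) ⇒ blocked
+y: ray from divider(-1, 2) has no placed part ⇒ clear

+x: blocked by dowel; +y: clear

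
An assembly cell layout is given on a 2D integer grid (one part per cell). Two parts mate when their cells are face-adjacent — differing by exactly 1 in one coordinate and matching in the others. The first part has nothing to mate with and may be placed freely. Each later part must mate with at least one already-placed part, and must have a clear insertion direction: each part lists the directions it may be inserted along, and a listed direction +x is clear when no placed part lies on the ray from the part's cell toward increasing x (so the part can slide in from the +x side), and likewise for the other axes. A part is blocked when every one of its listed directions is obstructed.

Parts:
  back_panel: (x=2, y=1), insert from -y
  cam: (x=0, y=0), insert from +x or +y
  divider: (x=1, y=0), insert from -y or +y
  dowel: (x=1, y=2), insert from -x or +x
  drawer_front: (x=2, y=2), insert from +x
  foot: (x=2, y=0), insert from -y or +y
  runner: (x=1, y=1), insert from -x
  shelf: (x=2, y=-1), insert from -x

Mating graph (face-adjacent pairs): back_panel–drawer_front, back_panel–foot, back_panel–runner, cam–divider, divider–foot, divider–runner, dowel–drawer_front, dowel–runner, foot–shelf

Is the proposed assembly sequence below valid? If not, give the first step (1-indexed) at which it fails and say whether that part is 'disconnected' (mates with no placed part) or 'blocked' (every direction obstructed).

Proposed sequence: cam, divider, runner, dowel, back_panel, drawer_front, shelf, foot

1. cam@(0, 0) [+x clear] — {cam}
2. divider@(1, 0) [-y clear] — {cam, divider}
3. runner@(1, 1) [-x clear] — {cam, divider, runner}
4. dowel@(1, 2) [-x clear] — {cam, divider, dowel, runner}
5. back_panel@(2, 1) [-y clear] — {back_panel, cam, divider, dowel, runner}
6. drawer_front@(2, 2) [+x clear] — {back_panel, cam, divider, dowel, drawer_front, runner}
7. shelf@(2, -1) — no placed neighbour ⇒ disconnected

Invalid at step 7 (disconnected)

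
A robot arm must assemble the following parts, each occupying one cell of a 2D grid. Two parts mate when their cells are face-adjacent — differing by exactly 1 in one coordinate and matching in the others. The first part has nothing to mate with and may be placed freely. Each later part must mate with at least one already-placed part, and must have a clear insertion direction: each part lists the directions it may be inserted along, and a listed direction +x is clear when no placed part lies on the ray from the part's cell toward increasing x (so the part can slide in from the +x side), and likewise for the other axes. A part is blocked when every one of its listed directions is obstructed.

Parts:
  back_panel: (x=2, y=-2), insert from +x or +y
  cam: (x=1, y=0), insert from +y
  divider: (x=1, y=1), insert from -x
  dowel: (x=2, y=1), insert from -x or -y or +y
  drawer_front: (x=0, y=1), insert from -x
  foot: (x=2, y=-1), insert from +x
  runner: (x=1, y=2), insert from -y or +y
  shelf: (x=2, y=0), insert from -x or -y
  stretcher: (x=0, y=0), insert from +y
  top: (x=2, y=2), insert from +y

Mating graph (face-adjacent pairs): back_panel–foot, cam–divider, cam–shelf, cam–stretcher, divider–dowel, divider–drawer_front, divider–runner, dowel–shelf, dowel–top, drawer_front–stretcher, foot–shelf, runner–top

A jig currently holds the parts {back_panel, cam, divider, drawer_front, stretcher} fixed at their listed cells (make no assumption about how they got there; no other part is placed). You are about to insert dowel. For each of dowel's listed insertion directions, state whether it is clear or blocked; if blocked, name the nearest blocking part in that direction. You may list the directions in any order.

-x: nearest on ray is divider@(1, 1) ⇒ blocked
-y: nearest on ray is back_panel@(2, -2) ⇒ blocked
+y: ray from dowel(2, 1) has no placed part ⇒ clear

+y: clear; -x: blocked by divider; -y: blocked by back_panel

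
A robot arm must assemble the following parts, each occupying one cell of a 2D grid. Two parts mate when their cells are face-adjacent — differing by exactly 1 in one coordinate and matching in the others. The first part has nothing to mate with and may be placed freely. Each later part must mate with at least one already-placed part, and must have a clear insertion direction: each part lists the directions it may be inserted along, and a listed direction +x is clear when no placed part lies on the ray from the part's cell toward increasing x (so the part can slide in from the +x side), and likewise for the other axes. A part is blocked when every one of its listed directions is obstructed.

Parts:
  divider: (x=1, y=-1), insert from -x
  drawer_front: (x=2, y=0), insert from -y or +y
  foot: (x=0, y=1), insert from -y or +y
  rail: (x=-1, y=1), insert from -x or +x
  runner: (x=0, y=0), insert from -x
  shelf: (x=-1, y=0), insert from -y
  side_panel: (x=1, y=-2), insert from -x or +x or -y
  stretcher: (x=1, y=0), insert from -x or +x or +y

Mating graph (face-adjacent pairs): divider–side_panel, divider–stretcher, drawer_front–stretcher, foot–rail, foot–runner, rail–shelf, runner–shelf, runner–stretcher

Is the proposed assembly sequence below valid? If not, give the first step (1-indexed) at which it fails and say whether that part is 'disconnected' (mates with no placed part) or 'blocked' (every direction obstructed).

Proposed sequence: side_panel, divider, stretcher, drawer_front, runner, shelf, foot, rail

Valid

1. side_panel@(1, -2) [-x clear] — {side_panel}
2. divider@(1, -1) [-x clear] — {divider, side_panel}
3. stretcher@(1, 0) [-x clear] — {divider, side_panel, stretcher}
4. drawer_front@(2, 0) [-y clear] — {divider, drawer_front, side_panel, stretcher}
5. runner@(0, 0) [-x clear] — {divider, drawer_front, runner, side_panel, stretcher}
6. shelf@(-1, 0) [-y clear] — {divider, drawer_front, runner, shelf, side_panel, stretcher}
7. foot@(0, 1) [+y clear] — {divider, drawer_front, foot, runner, shelf, side_panel, stretcher}
8. rail@(-1, 1) [-x clear] — {divider, drawer_front, foot, rail, runner, shelf, side_panel, stretcher}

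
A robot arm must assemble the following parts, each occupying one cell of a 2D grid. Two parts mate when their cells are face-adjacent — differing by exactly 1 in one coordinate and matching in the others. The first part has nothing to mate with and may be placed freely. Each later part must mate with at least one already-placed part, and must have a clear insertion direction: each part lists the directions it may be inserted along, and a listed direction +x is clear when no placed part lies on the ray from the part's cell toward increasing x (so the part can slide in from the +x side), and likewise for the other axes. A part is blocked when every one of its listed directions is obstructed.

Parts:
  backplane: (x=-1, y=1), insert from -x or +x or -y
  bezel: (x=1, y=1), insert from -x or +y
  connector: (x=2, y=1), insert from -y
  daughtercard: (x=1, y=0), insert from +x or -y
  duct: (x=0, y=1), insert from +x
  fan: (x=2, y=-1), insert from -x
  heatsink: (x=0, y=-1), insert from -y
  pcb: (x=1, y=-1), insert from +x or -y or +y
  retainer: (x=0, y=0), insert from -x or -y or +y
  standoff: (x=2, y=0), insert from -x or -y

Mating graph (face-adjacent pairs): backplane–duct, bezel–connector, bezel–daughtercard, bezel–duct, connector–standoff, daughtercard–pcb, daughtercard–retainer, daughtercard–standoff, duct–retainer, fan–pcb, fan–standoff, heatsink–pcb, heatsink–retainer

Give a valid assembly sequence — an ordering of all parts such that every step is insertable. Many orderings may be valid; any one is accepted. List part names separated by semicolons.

duct; retainer; daughtercard; bezel; connector; standoff; fan; pcb; heatsink; backplane

1. duct@(0, 1) [+x clear] — {duct}
2. retainer@(0, 0) [-x clear] — {duct, retainer}
3. daughtercard@(1, 0) [+x clear] — {daughtercard, duct, retainer}
4. bezel@(1, 1) [+y clear] — {bezel, daughtercard, duct, retainer}
5. connector@(2, 1) [-y clear] — {bezel, connector, daughtercard, duct, retainer}
6. standoff@(2, 0) [-y clear] — {bezel, connector, daughtercard, duct, retainer, standoff}
7. fan@(2, -1) [-x clear] — {bezel, connector, daughtercard, duct, fan, retainer, standoff}
8. pcb@(1, -1) [-y clear] — {bezel, connector, daughtercard, duct, fan, pcb, retainer, standoff}
9. heatsink@(0, -1) [-y clear] — {bezel, connector, daughtercard, duct, fan, heatsink, pcb, retainer, standoff}
10. backplane@(-1, 1) [-x clear] — {backplane, bezel, connector, daughtercard, duct, fan, heatsink, pcb, retainer, standoff}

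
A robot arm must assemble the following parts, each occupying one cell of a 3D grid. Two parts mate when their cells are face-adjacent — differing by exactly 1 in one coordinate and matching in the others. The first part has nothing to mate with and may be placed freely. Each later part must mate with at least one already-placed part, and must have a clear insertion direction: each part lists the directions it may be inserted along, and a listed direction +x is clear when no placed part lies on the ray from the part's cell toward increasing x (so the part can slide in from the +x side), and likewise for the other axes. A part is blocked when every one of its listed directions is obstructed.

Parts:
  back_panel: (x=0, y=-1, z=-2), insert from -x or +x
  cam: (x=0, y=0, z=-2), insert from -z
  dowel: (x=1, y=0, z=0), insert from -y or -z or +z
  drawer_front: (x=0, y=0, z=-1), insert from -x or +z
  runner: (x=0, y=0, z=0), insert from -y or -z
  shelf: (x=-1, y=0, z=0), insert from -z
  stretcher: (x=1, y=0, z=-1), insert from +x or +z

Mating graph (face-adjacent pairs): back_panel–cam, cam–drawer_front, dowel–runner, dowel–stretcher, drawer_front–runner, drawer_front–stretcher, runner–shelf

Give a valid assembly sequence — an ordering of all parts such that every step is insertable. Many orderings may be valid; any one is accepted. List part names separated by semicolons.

1. runner@(0, 0, 0) [-y clear] — {runner}
2. drawer_front@(0, 0, -1) [-x clear] — {drawer_front, runner}
3. stretcher@(1, 0, -1) [+x clear] — {drawer_front, runner, stretcher}
4. shelf@(-1, 0, 0) [-z clear] — {drawer_front, runner, shelf, stretcher}
5. cam@(0, 0, -2) [-z clear] — {cam, drawer_front, runner, shelf, stretcher}
6. back_panel@(0, -1, -2) [-x clear] — {back_panel, cam, drawer_front, runner, shelf, stretcher}
7. dowel@(1, 0, 0) [-y clear] — {back_panel, cam, dowel, drawer_front, runner, shelf, stretcher}

runner; drawer_front; stretcher; shelf; cam; back_panel; dowel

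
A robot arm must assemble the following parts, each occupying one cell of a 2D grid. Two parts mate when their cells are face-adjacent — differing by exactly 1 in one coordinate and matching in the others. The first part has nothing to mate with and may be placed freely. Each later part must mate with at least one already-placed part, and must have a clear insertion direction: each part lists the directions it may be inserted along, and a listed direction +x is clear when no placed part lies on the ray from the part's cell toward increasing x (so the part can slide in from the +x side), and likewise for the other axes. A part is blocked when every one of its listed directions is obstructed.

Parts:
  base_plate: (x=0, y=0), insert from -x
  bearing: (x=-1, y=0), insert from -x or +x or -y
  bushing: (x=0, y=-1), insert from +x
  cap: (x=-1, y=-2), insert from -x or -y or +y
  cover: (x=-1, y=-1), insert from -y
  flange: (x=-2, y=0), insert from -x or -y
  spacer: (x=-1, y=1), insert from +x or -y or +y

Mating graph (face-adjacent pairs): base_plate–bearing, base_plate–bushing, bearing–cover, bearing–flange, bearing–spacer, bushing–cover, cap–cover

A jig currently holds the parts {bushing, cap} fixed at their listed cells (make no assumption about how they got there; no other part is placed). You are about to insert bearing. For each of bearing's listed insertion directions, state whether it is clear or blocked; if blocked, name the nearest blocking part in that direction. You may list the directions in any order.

+x: clear; -x: clear; -y: blocked by cap

-x: ray from bearing(-1, 0) has no placed part ⇒ clear
+x: ray from bearing(-1, 0) has no placed part ⇒ clear
-y: nearest on ray is cap@(-1, -2) ⇒ blocked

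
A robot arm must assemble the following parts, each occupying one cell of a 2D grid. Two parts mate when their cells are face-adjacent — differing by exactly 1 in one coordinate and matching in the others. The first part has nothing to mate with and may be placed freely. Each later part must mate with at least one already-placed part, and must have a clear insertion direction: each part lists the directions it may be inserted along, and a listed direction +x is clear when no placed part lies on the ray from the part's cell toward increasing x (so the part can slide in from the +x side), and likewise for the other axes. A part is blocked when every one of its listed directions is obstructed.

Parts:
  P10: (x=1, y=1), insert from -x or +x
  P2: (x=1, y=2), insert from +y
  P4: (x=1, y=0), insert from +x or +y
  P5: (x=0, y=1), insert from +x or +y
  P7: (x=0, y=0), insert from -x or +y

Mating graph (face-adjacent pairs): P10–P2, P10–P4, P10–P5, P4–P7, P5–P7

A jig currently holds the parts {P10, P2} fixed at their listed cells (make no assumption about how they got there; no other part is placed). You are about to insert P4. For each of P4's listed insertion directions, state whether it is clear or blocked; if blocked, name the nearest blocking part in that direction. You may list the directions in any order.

+x: clear; +y: blocked by P10

+x: ray from P4(1, 0) has no placed part ⇒ clear
+y: nearest on ray is P10@(1, 1) ⇒ blocked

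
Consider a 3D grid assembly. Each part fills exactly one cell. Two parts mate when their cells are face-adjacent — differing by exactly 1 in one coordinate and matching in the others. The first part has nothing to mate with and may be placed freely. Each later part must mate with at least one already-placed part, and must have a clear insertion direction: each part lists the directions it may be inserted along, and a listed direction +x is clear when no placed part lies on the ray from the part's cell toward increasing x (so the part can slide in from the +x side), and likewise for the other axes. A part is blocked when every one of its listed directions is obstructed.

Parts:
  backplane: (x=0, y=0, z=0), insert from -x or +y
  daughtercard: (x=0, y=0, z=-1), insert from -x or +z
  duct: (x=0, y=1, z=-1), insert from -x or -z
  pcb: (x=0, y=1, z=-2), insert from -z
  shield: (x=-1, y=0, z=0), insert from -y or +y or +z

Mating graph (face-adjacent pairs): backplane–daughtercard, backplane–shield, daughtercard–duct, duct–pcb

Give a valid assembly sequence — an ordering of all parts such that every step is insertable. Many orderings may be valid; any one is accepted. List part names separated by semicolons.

daughtercard; duct; backplane; shield; pcb

1. daughtercard@(0, 0, -1) [-x clear] — {daughtercard}
2. duct@(0, 1, -1) [-x clear] — {daughtercard, duct}
3. backplane@(0, 0, 0) [-x clear] — {backplane, daughtercard, duct}
4. shield@(-1, 0, 0) [-y clear] — {backplane, daughtercard, duct, shield}
5. pcb@(0, 1, -2) [-z clear] — {backplane, daughtercard, duct, pcb, shield}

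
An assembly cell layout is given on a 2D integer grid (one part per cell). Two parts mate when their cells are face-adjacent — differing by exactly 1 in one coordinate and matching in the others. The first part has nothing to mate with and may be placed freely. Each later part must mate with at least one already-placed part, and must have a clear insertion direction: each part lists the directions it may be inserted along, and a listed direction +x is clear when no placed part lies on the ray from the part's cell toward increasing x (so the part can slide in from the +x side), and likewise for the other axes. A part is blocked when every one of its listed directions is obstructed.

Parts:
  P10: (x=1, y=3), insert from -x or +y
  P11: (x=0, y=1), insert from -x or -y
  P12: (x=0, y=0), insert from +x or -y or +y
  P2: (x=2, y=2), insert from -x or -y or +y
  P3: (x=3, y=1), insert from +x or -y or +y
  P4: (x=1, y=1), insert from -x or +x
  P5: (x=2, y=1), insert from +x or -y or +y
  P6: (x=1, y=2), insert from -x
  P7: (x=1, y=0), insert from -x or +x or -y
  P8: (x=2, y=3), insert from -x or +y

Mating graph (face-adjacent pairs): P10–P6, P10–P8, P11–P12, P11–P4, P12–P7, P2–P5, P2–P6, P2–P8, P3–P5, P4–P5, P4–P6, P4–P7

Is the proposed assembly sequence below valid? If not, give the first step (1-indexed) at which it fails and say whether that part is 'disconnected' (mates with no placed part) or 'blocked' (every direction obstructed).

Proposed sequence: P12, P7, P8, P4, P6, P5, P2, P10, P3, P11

1. P12@(0, 0) [+x clear] — {P12}
2. P7@(1, 0) [+x clear] — {P12, P7}
3. P8@(2, 3) — no placed neighbour ⇒ disconnected

Invalid at step 3 (disconnected)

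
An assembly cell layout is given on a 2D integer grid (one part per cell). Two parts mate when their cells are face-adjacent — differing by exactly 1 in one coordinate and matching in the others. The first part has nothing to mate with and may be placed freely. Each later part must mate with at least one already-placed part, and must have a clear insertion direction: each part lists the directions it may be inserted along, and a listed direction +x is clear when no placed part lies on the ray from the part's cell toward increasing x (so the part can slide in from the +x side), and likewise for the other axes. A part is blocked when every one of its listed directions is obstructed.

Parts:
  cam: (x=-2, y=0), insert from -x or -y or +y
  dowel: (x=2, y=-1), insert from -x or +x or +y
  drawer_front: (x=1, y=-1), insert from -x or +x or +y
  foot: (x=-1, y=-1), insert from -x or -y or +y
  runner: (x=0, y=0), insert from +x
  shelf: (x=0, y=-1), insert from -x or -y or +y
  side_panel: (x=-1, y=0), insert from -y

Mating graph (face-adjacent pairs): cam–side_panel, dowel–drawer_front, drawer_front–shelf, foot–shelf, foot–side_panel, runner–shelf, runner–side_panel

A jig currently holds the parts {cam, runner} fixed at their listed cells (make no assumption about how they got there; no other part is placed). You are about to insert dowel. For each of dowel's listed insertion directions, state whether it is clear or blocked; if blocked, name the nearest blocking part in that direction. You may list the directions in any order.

-x: ray from dowel(2, -1) has no placed part ⇒ clear
+x: ray from dowel(2, -1) has no placed part ⇒ clear
+y: ray from dowel(2, -1) has no placed part ⇒ clear

+x: clear; +y: clear; -x: clear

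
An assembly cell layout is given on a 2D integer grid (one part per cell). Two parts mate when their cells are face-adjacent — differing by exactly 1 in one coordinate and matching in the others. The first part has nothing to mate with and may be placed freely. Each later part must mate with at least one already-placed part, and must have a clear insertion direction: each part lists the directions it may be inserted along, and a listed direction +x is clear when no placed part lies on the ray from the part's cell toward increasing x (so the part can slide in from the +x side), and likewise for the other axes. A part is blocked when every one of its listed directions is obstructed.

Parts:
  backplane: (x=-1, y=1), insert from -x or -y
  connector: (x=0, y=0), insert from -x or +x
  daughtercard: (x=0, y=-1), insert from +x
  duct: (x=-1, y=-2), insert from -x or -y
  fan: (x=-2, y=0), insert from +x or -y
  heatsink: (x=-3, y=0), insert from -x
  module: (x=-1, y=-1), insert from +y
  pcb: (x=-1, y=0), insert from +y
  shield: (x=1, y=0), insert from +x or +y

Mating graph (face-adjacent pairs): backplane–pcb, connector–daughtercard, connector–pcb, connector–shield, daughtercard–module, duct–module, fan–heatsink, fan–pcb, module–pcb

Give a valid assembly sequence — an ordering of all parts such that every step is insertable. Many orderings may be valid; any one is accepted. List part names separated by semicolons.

1. module@(-1, -1) [+y clear] — {module}
2. daughtercard@(0, -1) [+x clear] — {daughtercard, module}
3. pcb@(-1, 0) [+y clear] — {daughtercard, module, pcb}
4. fan@(-2, 0) [-y clear] — {daughtercard, fan, module, pcb}
5. heatsink@(-3, 0) [-x clear] — {daughtercard, fan, heatsink, module, pcb}
6. duct@(-1, -2) [-x clear] — {daughtercard, duct, fan, heatsink, module, pcb}
7. connector@(0, 0) [+x clear] — {connector, daughtercard, duct, fan, heatsink, module, pcb}
8. shield@(1, 0) [+x clear] — {connector, daughtercard, duct, fan, heatsink, module, pcb, shield}
9. backplane@(-1, 1) [-x clear] — {backplane, connector, daughtercard, duct, fan, heatsink, module, pcb, shield}

module; daughtercard; pcb; fan; heatsink; duct; connector; shield; backplane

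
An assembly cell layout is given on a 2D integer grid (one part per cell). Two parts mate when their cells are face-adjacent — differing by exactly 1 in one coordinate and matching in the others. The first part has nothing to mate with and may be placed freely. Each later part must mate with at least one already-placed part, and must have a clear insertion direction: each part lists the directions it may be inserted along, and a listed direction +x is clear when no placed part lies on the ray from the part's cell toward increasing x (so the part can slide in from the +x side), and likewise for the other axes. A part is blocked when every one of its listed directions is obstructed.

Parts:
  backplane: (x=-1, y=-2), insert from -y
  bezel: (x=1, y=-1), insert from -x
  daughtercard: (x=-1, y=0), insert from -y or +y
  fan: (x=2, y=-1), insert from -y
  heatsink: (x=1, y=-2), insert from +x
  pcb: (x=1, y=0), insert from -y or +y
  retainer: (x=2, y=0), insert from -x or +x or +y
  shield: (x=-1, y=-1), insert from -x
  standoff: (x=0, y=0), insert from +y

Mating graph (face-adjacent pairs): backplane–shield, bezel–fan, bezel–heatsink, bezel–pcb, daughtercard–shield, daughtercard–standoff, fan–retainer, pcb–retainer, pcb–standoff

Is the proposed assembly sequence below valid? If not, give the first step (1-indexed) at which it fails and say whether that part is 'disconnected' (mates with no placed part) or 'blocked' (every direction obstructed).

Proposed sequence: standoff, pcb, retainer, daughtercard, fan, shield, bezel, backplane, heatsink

Invalid at step 7 (blocked)

1. standoff@(0, 0) [+y clear] — {standoff}
2. pcb@(1, 0) [-y clear] — {pcb, standoff}
3. retainer@(2, 0) [+x clear] — {pcb, retainer, standoff}
4. daughtercard@(-1, 0) [-y clear] — {daughtercard, pcb, retainer, standoff}
5. fan@(2, -1) [-y clear] — {daughtercard, fan, pcb, retainer, standoff}
6. shield@(-1, -1) [-x clear] — {daughtercard, fan, pcb, retainer, shield, standoff}
7. bezel@(1, -1) — -x all obstructed ⇒ blocked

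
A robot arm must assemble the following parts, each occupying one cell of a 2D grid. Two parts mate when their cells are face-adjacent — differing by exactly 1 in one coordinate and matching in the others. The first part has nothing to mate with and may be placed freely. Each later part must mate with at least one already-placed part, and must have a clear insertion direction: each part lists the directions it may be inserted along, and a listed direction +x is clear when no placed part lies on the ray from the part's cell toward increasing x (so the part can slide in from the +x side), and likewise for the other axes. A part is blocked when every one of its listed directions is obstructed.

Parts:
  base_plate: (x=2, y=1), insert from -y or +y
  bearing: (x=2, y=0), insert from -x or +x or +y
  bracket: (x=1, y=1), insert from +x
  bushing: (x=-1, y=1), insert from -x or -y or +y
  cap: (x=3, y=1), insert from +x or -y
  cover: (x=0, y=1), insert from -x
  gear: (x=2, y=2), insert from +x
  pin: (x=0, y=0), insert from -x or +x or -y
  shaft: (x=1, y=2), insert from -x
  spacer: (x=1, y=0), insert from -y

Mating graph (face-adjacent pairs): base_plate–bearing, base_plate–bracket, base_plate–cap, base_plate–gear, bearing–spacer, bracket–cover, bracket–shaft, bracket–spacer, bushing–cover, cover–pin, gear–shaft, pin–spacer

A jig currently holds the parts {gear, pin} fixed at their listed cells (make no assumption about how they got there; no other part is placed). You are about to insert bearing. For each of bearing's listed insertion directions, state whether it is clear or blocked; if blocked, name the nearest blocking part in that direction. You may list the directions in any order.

+x: clear; +y: blocked by gear; -x: blocked by pin

-x: nearest on ray is pin@(0, 0) ⇒ blocked
+x: ray from bearing(2, 0) has no placed part ⇒ clear
+y: nearest on ray is gear@(2, 2) ⇒ blocked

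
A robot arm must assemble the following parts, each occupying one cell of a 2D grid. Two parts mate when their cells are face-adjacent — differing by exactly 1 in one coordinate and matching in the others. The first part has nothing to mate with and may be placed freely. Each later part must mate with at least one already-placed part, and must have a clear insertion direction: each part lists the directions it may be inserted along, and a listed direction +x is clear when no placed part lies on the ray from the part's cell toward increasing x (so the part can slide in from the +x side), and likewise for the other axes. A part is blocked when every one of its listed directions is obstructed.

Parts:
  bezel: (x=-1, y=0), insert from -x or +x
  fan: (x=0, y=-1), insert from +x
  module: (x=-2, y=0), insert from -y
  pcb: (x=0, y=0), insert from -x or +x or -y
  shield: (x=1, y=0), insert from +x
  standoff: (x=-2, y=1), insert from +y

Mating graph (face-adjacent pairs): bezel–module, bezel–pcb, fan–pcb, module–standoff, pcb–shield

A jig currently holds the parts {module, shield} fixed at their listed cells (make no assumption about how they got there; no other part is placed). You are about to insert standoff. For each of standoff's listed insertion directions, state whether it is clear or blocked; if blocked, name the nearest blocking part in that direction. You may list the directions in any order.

+y: ray from standoff(-2, 1) has no placed part ⇒ clear

+y: clear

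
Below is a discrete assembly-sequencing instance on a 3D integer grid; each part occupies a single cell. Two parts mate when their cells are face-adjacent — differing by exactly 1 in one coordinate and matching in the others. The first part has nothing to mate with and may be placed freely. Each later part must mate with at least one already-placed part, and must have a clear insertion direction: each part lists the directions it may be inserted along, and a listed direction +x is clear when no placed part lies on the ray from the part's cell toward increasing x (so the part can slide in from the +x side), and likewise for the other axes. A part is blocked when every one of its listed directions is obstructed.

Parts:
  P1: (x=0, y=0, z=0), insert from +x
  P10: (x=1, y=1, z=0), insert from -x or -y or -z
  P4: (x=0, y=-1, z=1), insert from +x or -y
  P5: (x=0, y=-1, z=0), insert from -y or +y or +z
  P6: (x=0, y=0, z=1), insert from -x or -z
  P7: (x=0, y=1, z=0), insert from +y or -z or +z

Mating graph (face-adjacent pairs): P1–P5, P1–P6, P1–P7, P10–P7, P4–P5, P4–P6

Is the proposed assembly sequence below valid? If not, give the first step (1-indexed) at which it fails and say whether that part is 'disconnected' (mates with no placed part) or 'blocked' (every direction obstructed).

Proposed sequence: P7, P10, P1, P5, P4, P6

Valid

1. P7@(0, 1, 0) [+y clear] — {P7}
2. P10@(1, 1, 0) [-y clear] — {P10, P7}
3. P1@(0, 0, 0) [+x clear] — {P1, P10, P7}
4. P5@(0, -1, 0) [-y clear] — {P1, P10, P5, P7}
5. P4@(0, -1, 1) [+x clear] — {P1, P10, P4, P5, P7}
6. P6@(0, 0, 1) [-x clear] — {P1, P10, P4, P5, P6, P7}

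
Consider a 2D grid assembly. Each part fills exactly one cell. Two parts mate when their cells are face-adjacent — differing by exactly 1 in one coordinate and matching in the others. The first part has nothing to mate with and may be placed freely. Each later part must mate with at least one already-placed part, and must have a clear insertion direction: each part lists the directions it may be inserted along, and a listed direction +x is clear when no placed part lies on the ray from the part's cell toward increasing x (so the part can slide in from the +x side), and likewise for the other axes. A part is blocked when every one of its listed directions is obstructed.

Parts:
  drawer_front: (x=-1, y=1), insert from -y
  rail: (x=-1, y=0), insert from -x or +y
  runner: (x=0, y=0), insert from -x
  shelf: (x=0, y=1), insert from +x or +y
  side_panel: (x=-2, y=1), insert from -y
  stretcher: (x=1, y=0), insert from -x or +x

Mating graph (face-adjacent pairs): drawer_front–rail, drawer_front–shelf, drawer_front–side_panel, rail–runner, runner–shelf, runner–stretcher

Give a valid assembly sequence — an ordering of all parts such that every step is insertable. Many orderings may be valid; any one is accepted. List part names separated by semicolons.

1. side_panel@(-2, 1) [-y clear] — {side_panel}
2. drawer_front@(-1, 1) [-y clear] — {drawer_front, side_panel}
3. shelf@(0, 1) [+x clear] — {drawer_front, shelf, side_panel}
4. runner@(0, 0) [-x clear] — {drawer_front, runner, shelf, side_panel}
5. rail@(-1, 0) [-x clear] — {drawer_front, rail, runner, shelf, side_panel}
6. stretcher@(1, 0) [+x clear] — {drawer_front, rail, runner, shelf, side_panel, stretcher}

side_panel; drawer_front; shelf; runner; rail; stretcher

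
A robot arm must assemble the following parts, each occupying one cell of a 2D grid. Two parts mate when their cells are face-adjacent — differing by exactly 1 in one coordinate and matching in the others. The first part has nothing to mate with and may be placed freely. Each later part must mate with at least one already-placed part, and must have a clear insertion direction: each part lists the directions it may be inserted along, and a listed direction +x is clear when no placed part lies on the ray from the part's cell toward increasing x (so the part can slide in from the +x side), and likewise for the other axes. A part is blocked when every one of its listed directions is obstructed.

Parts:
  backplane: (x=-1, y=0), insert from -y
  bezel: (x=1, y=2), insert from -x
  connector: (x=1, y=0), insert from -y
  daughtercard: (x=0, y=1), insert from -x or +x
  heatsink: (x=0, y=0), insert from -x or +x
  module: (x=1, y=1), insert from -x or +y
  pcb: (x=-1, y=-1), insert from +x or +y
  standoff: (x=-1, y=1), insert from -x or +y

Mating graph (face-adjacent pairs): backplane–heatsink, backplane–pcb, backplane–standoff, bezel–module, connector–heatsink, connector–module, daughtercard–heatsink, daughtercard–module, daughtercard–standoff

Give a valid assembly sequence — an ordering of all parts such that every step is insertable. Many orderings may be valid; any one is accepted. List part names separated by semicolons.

bezel; module; connector; heatsink; backplane; pcb; daughtercard; standoff

1. bezel@(1, 2) [-x clear] — {bezel}
2. module@(1, 1) [-x clear] — {bezel, module}
3. connector@(1, 0) [-y clear] — {bezel, connector, module}
4. heatsink@(0, 0) [-x clear] — {bezel, connector, heatsink, module}
5. backplane@(-1, 0) [-y clear] — {backplane, bezel, connector, heatsink, module}
6. pcb@(-1, -1) [+x clear] — {backplane, bezel, connector, heatsink, module, pcb}
7. daughtercard@(0, 1) [-x clear] — {backplane, bezel, connector, daughtercard, heatsink, module, pcb}
8. standoff@(-1, 1) [-x clear] — {backplane, bezel, connector, daughtercard, heatsink, module, pcb, standoff}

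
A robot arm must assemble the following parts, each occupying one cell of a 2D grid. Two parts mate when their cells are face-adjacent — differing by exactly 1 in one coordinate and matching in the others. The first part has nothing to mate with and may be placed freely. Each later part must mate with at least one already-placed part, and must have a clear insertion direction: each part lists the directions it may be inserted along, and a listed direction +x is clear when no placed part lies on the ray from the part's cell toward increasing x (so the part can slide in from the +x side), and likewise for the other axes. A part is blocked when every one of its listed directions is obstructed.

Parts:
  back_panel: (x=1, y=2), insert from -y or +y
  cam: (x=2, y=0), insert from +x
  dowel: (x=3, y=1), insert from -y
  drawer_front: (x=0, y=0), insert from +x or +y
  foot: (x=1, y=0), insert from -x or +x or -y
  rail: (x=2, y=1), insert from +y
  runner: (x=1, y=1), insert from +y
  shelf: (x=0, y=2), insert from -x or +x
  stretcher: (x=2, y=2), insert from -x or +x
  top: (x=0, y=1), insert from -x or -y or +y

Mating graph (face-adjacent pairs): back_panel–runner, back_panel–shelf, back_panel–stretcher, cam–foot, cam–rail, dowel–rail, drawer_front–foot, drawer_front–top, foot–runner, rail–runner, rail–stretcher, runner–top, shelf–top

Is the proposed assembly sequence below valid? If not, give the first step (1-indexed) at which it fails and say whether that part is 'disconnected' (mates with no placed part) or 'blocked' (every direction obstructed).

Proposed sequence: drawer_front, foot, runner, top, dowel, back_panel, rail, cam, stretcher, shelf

Invalid at step 5 (disconnected)

1. drawer_front@(0, 0) [+x clear] — {drawer_front}
2. foot@(1, 0) [+x clear] — {drawer_front, foot}
3. runner@(1, 1) [+y clear] — {drawer_front, foot, runner}
4. top@(0, 1) [-x clear] — {drawer_front, foot, runner, top}
5. dowel@(3, 1) — no placed neighbour ⇒ disconnected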